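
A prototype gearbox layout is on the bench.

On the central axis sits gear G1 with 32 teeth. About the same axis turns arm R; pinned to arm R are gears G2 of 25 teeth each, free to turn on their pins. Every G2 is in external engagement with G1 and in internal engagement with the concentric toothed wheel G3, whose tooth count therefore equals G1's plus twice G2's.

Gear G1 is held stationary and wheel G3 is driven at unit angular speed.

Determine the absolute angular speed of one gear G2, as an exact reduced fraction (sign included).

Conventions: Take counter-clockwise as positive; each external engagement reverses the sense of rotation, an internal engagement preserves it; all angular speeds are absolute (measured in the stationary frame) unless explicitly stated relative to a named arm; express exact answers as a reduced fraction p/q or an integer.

41/25

recognized (axles ride arm R): planetary set, 32/25/82 teeth
ring teeth: 32 + 2·25 = 82
32(ω_sun−ω_arm) = −82(ω_ring−ω_arm),  ω_sun = 0, ω_ring = 1
32(0−ω_arm) = −82(1−ω_arm)  ⇒  114·ω_arm = 82  ⇒  ω_arm = 41/57
sun–planet mesh: 32·(0−41/57) = −25·(ω_p−ω_arm)  ⇒  ω_p−ω_arm = 1312/1425
ω_p = 41/57 + 1312/1425 = 41/25
exact speed ratio = 41/25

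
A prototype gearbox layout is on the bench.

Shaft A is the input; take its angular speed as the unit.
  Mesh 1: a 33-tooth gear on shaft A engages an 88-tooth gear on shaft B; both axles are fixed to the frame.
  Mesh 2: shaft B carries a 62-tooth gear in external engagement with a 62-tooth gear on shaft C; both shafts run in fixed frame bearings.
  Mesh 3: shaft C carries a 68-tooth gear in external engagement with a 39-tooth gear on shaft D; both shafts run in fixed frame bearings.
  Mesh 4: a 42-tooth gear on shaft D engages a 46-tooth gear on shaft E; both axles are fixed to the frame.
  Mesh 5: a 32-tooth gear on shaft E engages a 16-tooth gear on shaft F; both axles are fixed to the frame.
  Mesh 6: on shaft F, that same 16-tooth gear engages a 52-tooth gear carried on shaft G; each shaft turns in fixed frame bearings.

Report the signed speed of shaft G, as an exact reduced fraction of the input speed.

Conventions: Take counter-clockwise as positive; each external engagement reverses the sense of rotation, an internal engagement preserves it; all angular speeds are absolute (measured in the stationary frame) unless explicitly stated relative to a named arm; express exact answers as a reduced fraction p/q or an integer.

1428/3887

6-mesh fixed-axis compound train (all bearings frame-fixed)
mesh 1 [33T→88T]: |ω|/ω_in = 1×33/88 = 3/8, sense flips to −
mesh 2 [62T→62T]: |ω|/ω_in = (3/8)×62/62 = 3/8, sense flips to +
mesh 3 [68T→39T]: |ω|/ω_in = (3/8)×68/39 = 17/26, sense flips to −
mesh 4 [42T→46T]: |ω|/ω_in = (17/26)×42/46 = 357/598, sense flips to +
mesh 5 [32T→16T]: |ω|/ω_in = (357/598)×32/16 = 357/299, sense flips to −
mesh 6 [16T→52T]: |ω|/ω_in = (357/299)×16/52 = 1428/3887, sense flips to +
signed output speed (× input speed) = 1428/3887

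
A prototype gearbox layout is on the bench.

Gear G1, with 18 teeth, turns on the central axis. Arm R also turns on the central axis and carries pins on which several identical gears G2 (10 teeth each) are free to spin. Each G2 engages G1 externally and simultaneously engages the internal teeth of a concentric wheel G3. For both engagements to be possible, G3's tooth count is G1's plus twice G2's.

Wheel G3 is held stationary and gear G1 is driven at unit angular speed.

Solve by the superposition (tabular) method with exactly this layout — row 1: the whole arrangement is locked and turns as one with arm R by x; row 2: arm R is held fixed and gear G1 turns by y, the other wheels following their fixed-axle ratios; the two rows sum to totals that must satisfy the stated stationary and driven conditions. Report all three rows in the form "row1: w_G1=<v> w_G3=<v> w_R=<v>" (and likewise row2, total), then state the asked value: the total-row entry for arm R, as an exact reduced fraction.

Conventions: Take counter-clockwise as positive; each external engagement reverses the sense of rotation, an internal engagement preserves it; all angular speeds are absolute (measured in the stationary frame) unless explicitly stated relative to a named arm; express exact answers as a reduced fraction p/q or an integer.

row1: w_G1=9/28 w_G3=9/28 w_R=9/28
row2: w_G1=19/28 w_G3=-9/28 w_R=0
total: w_G1=1 w_G3=0 w_R=9/28
asked value: 9/28

planetary set (18T centre, 10T on arm, 38T internal) — Willis relation
row 1 — lock + rotate with arm: ω_sun = ω_ring = ω_arm = x
superposition row 2 [arm held]: sun y, ring −(18/38)·y, arm 0
boundary: total ω_ring = x − (18/38)·y = 0 and total ω_sun = x + y = 1  ⇒  y = 19/28, x = 9/28
row 2 ring = −(18/38)·19/28 = -9/28
totals (row 1 + row 2): sun 9/28 + 19/28 = 1, ring 9/28 + (-9/28) = 0, arm 9/28 + 0 = 9/28
asked cell (total, arm) = 9/28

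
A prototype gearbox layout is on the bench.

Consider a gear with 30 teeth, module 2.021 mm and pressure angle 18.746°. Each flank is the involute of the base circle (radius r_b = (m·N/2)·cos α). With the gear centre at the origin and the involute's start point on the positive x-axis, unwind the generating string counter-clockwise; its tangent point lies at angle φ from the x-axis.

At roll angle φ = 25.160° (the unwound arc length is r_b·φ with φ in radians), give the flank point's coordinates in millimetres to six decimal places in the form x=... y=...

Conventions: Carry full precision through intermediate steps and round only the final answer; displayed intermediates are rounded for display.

single-mesh involute tooth geometry (30T wheel at module 2.021)
pitch radius r_p = m·N/2 = 2.021·30/2 = 30.315000
base radius r_b = r_p·cos α = 30.315000·cos 18.746° = 28.706867
roll angle φ = 25.160° = 0.43912484 rad
x = r_b·(cos φ + φ·sin φ) = 31.342643
y = r_b·(sin φ − φ·cos φ) = 0.794751

x=31.342643 y=0.794751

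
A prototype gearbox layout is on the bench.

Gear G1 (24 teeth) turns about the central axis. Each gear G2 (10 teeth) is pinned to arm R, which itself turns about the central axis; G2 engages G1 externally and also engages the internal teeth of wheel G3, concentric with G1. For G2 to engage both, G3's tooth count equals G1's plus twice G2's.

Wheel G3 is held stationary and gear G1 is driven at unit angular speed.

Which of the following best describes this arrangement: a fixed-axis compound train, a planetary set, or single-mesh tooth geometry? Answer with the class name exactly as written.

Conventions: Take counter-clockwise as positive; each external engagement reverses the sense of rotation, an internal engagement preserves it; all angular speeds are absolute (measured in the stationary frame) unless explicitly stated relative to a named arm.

planetary set

planetary set (24T centre, 10T on arm, 44T internal) — Willis relation
classification: planetary set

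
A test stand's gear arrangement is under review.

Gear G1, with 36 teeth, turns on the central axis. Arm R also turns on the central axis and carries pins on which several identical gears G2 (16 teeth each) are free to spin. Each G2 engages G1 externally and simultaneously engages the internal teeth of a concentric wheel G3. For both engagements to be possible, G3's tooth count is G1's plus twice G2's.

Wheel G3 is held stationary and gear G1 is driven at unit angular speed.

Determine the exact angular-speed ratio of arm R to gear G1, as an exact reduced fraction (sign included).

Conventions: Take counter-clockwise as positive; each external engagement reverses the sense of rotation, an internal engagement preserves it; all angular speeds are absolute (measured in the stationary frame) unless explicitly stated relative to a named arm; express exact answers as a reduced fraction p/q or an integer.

planetary set (36T centre, 16T on arm, 68T internal) — Willis relation
ring teeth: 36 + 2·16 = 68
36(ω_sun−ω_arm) = −68(ω_ring−ω_arm),  ω_ring = 0, ω_sun = 1
36(1−ω_arm) = −68(0−ω_arm)  ⇒  104·ω_arm = 36  ⇒  ω_arm = 9/26
ω_out/ω_in = 9/26

9/26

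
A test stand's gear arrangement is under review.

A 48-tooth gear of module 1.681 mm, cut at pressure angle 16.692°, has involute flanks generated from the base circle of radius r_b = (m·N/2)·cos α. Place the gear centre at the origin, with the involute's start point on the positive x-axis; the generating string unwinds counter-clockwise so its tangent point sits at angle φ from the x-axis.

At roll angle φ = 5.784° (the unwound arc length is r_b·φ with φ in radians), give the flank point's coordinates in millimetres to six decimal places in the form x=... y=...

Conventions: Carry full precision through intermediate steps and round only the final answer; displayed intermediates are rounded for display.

single-mesh involute tooth geometry (48T wheel at module 1.681)
pitch radius r_p = m·N/2 = 1.681·48/2 = 40.344000
base radius r_b = r_p·cos α = 40.344000·cos 16.692° = 38.644009
roll angle φ = 5.784° = 0.10094984 rad
x = r_b·(cos φ + φ·sin φ) = 38.840416
y = r_b·(sin φ − φ·cos φ) = 0.013238

x=38.840416 y=0.013238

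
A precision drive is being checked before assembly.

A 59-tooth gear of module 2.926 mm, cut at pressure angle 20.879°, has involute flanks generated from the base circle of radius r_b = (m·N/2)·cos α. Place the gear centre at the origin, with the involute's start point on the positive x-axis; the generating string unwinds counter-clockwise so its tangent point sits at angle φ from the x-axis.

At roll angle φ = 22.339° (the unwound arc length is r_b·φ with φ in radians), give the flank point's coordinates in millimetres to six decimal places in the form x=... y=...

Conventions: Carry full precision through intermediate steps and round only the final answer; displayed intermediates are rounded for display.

single-mesh involute tooth geometry (59T wheel at module 2.926)
pitch radius r_p = m·N/2 = 2.926·59/2 = 86.317000
base radius r_b = r_p·cos α = 86.317000·cos 20.879° = 80.649008
roll angle φ = 22.339° = 0.38988910 rad
x = r_b·(cos φ + φ·sin φ) = 86.547882
y = r_b·(sin φ − φ·cos φ) = 1.569223

x=86.547882 y=1.569223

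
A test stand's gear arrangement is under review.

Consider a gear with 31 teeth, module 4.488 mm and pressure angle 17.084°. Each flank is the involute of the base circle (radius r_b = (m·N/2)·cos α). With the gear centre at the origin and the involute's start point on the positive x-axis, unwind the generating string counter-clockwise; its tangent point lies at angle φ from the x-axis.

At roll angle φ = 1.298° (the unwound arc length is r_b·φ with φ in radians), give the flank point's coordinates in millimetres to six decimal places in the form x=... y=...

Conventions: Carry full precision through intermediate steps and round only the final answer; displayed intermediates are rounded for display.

topology: single-mesh involute geometry — m = 4.488, N = 31
pitch radius r_p = m·N/2 = 4.488·31/2 = 69.564000
base radius r_b = r_p·cos α = 69.564000·cos 17.084° = 66.494495
roll angle φ = 1.298° = 0.02265437 rad
x = r_b·(cos φ + φ·sin φ) = 66.511556
y = r_b·(sin φ − φ·cos φ) = 0.000258

x=66.511556 y=0.000258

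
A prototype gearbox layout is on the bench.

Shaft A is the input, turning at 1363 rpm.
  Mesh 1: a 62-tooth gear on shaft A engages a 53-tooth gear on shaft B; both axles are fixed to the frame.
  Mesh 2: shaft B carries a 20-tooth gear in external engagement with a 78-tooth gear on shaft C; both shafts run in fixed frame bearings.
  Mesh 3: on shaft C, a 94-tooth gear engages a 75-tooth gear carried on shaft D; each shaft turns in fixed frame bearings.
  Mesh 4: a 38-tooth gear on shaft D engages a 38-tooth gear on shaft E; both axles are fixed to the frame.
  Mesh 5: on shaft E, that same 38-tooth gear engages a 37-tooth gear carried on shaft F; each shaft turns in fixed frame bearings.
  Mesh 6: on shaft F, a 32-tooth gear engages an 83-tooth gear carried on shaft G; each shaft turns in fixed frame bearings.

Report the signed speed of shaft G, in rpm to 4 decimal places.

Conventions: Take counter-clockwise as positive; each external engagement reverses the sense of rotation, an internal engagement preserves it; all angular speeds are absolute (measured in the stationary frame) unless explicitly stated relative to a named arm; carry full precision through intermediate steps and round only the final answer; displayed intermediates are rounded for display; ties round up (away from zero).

6-mesh fixed-axis compound train (all bearings frame-fixed)
mesh 1 [62T→53T]: ω = 1363.0000×62/53 = 1594.4528 rpm, sense flips to −
mesh 2 [20T→78T]: ω = 1594.4528×20/78 = 408.8341 rpm, sense flips to +
mesh 3 [94T→75T]: ω = 408.8341×94/75 = 512.4054 rpm, sense flips to −
mesh 4 [38T→38T]: ω = 512.4054×38/38 = 512.4054 rpm, sense flips to +
mesh 5 [38T→37T]: ω = 512.4054×38/37 = 526.2541 rpm, sense flips to −
mesh 6 [32T→83T]: ω = 526.2541×32/83 = 202.8932 rpm, sense flips to +
signed output speed = +202.8932 rpm

+202.8932 rpm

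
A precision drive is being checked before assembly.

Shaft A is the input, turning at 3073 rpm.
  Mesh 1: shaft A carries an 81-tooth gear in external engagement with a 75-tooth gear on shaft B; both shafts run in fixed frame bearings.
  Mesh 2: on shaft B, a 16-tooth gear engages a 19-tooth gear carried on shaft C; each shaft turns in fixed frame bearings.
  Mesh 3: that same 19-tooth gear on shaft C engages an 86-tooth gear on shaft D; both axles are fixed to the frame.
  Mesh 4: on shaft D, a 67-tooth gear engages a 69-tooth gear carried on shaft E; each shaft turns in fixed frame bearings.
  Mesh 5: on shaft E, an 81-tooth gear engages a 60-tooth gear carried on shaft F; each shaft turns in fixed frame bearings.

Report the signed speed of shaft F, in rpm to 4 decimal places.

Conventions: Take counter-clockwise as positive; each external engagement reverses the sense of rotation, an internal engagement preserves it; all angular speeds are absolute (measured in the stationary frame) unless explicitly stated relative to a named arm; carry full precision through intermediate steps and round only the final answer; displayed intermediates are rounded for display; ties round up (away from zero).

topology: fixed-axis compound train — 5 meshes, A→F
mesh 1 [81T→75T]: ω = 3073.0000×81/75 = 3318.8400 rpm, sense flips to −
mesh 2 [16T→19T]: ω = 3318.8400×16/19 = 2794.8126 rpm, sense flips to +
mesh 3 [19T→86T]: ω = 2794.8126×19/86 = 617.4586 rpm, sense flips to −
mesh 4 [67T→69T]: ω = 617.4586×67/69 = 599.5613 rpm, sense flips to +
mesh 5 [81T→60T]: ω = 599.5613×81/60 = 809.4077 rpm, sense flips to −
signed output speed = -809.4077 rpm

-809.4077 rpm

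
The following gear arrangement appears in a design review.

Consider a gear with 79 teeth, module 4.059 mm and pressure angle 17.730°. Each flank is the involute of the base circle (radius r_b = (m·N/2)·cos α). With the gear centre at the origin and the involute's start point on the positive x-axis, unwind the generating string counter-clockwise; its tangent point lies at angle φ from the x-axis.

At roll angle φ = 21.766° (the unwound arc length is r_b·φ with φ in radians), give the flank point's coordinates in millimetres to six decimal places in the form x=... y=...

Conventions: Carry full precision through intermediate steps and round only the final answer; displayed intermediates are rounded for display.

x=163.340307 y=2.750732

topology: single-mesh involute geometry — m = 4.059, N = 79
pitch radius r_p = m·N/2 = 4.059·79/2 = 160.330500
base radius r_b = r_p·cos α = 160.330500·cos 17.730° = 152.715147
roll angle φ = 21.766° = 0.37988836 rad
x = r_b·(cos φ + φ·sin φ) = 163.340307
y = r_b·(sin φ − φ·cos φ) = 2.750732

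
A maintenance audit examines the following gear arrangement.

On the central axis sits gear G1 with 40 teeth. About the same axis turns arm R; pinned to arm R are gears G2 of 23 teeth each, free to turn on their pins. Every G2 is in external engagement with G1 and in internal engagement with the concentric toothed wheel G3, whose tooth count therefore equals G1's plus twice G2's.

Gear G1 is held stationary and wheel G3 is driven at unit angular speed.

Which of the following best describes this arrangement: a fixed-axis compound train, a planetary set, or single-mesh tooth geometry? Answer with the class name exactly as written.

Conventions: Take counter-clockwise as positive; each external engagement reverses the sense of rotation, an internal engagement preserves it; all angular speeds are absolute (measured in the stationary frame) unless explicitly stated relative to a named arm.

planetary set (40T centre, 23T on arm, 86T internal) — Willis relation
classification: planetary set

planetary set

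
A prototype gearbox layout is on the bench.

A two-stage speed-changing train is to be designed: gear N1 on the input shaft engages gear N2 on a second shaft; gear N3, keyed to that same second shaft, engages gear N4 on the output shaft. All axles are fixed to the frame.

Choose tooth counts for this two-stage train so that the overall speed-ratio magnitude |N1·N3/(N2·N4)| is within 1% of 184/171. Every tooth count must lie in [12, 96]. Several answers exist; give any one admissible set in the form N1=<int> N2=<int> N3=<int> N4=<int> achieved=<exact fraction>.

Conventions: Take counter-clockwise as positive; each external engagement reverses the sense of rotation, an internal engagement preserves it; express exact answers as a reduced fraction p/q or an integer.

design class (target 184/171): fixed-axis compound train
target = 184/171 in lowest terms: an exact hit needs N1·N3 = k·184 and N2·N4 = k·171 for one integer k, every count in [12, 96]; additionally prefer no 1:1 stage (N1 ≠ N2, N3 ≠ N4)
k = 1: no 1:1-free in-range split of k·184 and k·171 into factor pairs; take k = 2
k = 2: N1·N3 = 368 = 16·23, N2·N4 = 342 = 18·19
achieved = 16·23/(18·19) = 184/171; |achieved − target| = 0 ≤ 46/4275 ✓

N1=16 N2=18 N3=23 N4=19 achieved=184/171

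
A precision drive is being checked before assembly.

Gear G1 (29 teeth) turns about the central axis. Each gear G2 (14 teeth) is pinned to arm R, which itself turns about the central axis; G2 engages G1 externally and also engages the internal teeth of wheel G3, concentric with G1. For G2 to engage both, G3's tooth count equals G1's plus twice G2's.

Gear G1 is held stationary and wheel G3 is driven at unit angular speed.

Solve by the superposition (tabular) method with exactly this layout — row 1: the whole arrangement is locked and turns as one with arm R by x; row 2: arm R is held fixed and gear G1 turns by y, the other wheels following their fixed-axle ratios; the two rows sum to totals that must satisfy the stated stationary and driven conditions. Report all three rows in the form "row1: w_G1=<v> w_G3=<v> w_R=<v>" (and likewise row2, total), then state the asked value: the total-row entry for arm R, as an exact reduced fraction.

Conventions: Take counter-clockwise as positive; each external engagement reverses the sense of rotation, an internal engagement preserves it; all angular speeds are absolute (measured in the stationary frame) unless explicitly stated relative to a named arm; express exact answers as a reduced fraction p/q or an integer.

class = planetary set [G3 = 29+2·14 = 57; Willis about the carrier]
row 1 (train locked, turned with arm): all members turn x
row 2 — arm fixed, fixed-axis ratios: sun y, ring −(29/57)·y, arm 0
boundary: total ω_sun = x + y = 0 and total ω_ring = x − (29/57)·y = 1  ⇒  y = -57/86, x = 57/86
row 2 ring = −(29/57)·(-57/86) = 29/86
totals (row 1 + row 2): sun 57/86 + (-57/86) = 0, ring 57/86 + 29/86 = 1, arm 57/86 + 0 = 57/86
asked cell (total, arm) = 57/86

row1: w_G1=57/86 w_G3=57/86 w_R=57/86
row2: w_G1=-57/86 w_G3=29/86 w_R=0
total: w_G1=0 w_G3=1 w_R=57/86
asked value: 57/86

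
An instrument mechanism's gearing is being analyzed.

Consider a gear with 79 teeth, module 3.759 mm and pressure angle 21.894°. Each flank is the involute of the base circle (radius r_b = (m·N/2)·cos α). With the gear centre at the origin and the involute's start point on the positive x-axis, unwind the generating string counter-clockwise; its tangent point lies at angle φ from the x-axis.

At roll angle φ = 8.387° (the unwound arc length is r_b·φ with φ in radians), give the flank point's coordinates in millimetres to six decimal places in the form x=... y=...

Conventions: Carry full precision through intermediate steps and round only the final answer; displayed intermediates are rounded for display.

x=139.239529 y=0.143734

topology: single-mesh involute geometry — m = 3.759, N = 79
pitch radius r_p = m·N/2 = 3.759·79/2 = 148.480500
base radius r_b = r_p·cos α = 148.480500·cos 21.894° = 137.771390
roll angle φ = 8.387° = 0.14638076 rad
x = r_b·(cos φ + φ·sin φ) = 139.239529
y = r_b·(sin φ − φ·cos φ) = 0.143734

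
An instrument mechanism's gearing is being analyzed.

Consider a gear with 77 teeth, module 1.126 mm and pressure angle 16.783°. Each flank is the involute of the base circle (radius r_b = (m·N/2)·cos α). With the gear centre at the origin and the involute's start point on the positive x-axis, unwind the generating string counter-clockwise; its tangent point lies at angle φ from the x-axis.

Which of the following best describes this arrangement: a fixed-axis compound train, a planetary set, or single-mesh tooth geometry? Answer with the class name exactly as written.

single-mesh tooth geometry

single-mesh involute tooth geometry (77T wheel at module 1.126)
classification: single-mesh tooth geometry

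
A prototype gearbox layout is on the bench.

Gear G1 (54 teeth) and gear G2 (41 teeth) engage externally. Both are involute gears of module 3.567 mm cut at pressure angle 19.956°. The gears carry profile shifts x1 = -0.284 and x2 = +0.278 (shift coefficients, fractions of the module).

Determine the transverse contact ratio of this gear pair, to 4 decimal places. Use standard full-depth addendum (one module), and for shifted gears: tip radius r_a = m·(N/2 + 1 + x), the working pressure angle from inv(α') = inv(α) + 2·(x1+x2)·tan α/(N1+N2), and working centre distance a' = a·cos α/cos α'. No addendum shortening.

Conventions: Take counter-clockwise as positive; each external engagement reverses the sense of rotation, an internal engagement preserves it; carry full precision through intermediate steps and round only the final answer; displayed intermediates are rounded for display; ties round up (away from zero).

1.7250

recognized (one external pair, fixed centres): single-mesh tooth geometry, m = 3.567, N1 = 54, N2 = 41
base radii: r_b1 = 90.526126, r_b2 = 68.732799
tip radii: r_a1 = 98.862972, r_a2 = 77.682126
inv(α') = inv(19.956°) + 2·(-0.284+0.278)·tan α/(54+41) = 0.01475703  ⇒  α' = 19.93605°
a' = a·cos α / cos α' = 169.4325·cos 19.956°/cos 19.93605° = 169.411088
action lengths: √(r_a1²−r_b1²) = 39.735473, √(r_a2²−r_b2²) = 36.198274
base pitch p_b = π·m·cos α = 10.533193
CR = (39.735473 + 36.198274 − 169.411088·sin 19.93605°)/10.533193 = 1.724973
contact ratio ≈ 1.7250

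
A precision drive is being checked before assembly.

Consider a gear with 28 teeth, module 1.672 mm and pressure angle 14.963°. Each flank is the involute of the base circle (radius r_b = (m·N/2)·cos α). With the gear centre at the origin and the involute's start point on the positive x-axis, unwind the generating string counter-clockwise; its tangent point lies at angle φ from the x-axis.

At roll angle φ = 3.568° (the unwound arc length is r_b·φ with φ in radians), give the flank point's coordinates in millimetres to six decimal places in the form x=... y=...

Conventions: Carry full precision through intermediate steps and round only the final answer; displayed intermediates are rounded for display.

single-mesh involute tooth geometry (28T wheel at module 1.672)
pitch radius r_p = m·N/2 = 1.672·28/2 = 23.408000
base radius r_b = r_p·cos α = 23.408000·cos 14.963° = 22.614299
roll angle φ = 3.568° = 0.06227335 rad
x = r_b·(cos φ + φ·sin φ) = 22.658106
y = r_b·(sin φ − φ·cos φ) = 0.001820

x=22.658106 y=0.001820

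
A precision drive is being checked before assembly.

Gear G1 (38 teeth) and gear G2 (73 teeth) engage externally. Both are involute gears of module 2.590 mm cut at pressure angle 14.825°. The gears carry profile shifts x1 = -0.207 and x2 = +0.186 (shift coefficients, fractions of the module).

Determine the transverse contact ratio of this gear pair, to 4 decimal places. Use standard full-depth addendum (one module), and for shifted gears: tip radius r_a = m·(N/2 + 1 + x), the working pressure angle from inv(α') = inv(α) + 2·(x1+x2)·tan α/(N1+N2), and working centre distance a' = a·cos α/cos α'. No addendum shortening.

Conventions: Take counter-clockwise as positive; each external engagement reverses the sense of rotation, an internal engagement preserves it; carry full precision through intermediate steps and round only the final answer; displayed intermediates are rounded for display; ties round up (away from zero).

2.1382

recognized (one external pair, fixed centres): single-mesh tooth geometry, m = 2.590, N1 = 38, N2 = 73
base radii: r_b1 = 47.571890, r_b2 = 91.388104
tip radii: r_a1 = 51.263870, r_a2 = 97.606740
inv(α') = inv(14.825°) + 2·(-0.207+0.186)·tan α/(38+73) = 0.00583303  ⇒  α' = 14.74261°
a' = a·cos α / cos α' = 143.7450·cos 14.825°/cos 14.74261° = 143.690462
action lengths: √(r_a1²−r_b1²) = 19.102348, √(r_a2²−r_b2²) = 34.282506
base pitch p_b = π·m·cos α = 7.865868
CR = (19.102348 + 34.282506 − 143.690462·sin 14.74261°)/7.865868 = 2.138212
contact ratio ≈ 2.1382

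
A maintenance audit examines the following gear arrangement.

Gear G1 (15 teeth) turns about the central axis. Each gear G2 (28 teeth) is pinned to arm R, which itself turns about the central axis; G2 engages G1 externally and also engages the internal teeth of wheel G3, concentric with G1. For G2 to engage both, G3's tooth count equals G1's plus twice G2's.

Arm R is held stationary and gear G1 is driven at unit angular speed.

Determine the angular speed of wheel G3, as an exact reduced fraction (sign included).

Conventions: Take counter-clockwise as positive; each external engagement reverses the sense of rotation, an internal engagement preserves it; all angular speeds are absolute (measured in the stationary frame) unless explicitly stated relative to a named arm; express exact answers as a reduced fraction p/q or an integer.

-15/71

planetary set (15T centre, 28T on arm, 71T internal) — Willis relation
ring teeth: 15 + 2·28 = 71
15(ω_sun−ω_arm) = −71(ω_ring−ω_arm),  ω_arm = 0, ω_sun = 1
ω_ring = 0 − (15/71)(1−0) = -15/71
exact speed ratio = -15/71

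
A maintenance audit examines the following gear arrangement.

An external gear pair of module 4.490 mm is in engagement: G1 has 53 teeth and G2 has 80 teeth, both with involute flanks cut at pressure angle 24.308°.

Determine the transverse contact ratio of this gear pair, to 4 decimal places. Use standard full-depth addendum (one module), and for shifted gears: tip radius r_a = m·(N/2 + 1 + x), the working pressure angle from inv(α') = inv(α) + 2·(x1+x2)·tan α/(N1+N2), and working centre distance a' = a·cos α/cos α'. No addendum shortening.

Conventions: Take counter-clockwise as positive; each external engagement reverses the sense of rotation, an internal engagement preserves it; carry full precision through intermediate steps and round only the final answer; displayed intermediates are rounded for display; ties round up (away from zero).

1.5869

class = single-mesh tooth geometry [involute pair 53T × 80T, m = 4.490]
base radii: r_b1 = 108.436481, r_b2 = 163.677707
tip radii: r_a1 = 123.475000, r_a2 = 184.090000
no profile shift: α' = α, a' = a
action lengths: √(r_a1²−r_b1²) = 59.055950, √(r_a2²−r_b2²) = 84.253998
base pitch p_b = π·m·cos α = 12.855217
CR = (59.055950 + 84.253998 − 298.585000·sin 24.30800°)/12.855217 = 1.586899
contact ratio ≈ 1.5869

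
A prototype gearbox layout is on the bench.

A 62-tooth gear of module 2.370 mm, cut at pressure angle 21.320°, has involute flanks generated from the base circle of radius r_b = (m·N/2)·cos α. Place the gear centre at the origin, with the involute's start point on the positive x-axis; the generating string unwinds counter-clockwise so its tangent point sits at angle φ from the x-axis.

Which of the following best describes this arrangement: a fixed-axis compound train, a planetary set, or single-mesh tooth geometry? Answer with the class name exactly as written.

recognized (one wheel, involute flank): single-mesh tooth geometry, m = 2.370, N = 62
classification: single-mesh tooth geometry

single-mesh tooth geometry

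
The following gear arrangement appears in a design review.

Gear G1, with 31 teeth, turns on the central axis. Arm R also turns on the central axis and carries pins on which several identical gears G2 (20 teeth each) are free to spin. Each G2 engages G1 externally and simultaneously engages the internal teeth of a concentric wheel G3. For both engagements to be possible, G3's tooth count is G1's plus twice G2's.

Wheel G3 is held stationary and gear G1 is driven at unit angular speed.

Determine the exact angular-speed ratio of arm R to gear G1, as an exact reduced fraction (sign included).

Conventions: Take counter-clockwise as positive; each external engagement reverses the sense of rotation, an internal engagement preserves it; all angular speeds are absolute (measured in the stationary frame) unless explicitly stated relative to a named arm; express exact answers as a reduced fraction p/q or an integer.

planetary set (31T centre, 20T on arm, 71T internal) — Willis relation
ring teeth: 31 + 2·20 = 71
31(ω_sun−ω_arm) = −71(ω_ring−ω_arm),  ω_ring = 0, ω_sun = 1
31(1−ω_arm) = −71(0−ω_arm)  ⇒  102·ω_arm = 31  ⇒  ω_arm = 31/102
ω_out/ω_in = 31/102

31/102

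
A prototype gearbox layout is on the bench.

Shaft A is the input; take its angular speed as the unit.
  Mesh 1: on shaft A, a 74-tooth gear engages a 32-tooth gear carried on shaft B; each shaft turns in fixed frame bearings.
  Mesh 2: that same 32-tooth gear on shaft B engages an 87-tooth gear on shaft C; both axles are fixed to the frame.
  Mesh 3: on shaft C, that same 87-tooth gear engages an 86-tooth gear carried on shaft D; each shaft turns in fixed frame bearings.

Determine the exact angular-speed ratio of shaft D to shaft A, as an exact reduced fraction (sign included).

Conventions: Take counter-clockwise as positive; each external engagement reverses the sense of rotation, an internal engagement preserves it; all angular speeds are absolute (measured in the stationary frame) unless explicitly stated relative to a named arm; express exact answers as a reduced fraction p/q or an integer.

-37/43

class = fixed-axis compound train [3 meshes; 3 ratios multiply, 3 sense flips]
mesh 1 [74T→32T]: running ratio 37/16, sense −
mesh 2 [32T→87T]: running ratio 74/87, sense +
mesh 3 [87T→86T]: running ratio 37/43, sense −
ω_out/ω_in = -37/43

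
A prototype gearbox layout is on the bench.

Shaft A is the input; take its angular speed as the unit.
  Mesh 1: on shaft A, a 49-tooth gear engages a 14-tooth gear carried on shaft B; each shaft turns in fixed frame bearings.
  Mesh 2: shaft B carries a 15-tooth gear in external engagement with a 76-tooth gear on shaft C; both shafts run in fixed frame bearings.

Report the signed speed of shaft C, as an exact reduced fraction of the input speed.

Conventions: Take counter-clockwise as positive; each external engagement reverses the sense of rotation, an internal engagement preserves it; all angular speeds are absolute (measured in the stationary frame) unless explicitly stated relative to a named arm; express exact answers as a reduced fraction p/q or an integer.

2-mesh fixed-axis compound train (all bearings frame-fixed)
mesh 1 [49T→14T]: |ω|/ω_in = 1×49/14 = 7/2, sense flips to −
mesh 2 [15T→76T]: |ω|/ω_in = (7/2)×15/76 = 105/152, sense flips to +
signed output speed (× input speed) = 105/152

105/152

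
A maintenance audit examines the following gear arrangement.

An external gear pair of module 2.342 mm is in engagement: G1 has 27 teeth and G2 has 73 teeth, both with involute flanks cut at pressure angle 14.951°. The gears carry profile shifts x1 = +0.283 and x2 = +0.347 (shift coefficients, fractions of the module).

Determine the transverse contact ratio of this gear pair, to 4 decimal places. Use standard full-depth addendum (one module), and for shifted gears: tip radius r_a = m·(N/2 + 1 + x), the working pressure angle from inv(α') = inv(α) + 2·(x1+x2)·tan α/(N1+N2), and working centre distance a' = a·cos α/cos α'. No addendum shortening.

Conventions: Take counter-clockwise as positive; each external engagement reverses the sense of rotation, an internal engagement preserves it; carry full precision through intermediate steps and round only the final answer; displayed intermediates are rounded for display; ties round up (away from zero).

topology: single-mesh involute geometry — m = 2.342, 27T/73T pair
base radii: r_b1 = 30.546664, r_b2 = 82.589128
tip radii: r_a1 = 34.621786, r_a2 = 88.637674
inv(α') = inv(14.951°) + 2·(+0.283+0.347)·tan α/(27+73) = 0.00945323  ⇒  α' = 17.25847°
a' = a·cos α / cos α' = 117.1000·cos 14.951°/cos 17.25847° = 118.469767
action lengths: √(r_a1²−r_b1²) = 16.296300, √(r_a2²−r_b2²) = 32.181876
base pitch p_b = π·m·cos α = 7.108531
CR = (16.296300 + 32.181876 − 118.469767·sin 17.25847°)/7.108531 = 1.875244
contact ratio ≈ 1.8752

1.8752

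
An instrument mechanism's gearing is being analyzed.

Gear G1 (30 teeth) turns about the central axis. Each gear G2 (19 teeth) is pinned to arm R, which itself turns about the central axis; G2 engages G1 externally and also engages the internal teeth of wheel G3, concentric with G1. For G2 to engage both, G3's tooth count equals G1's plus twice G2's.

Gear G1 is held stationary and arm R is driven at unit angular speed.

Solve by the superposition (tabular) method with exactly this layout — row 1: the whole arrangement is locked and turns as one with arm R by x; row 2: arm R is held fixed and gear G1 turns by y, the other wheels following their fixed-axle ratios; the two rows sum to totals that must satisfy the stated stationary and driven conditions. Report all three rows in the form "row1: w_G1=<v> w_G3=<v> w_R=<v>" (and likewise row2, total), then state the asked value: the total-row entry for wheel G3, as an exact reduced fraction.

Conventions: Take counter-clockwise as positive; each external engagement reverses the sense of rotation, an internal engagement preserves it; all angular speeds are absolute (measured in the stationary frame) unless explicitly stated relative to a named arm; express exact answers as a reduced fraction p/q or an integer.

row1: w_G1=1 w_G3=1 w_R=1
row2: w_G1=-1 w_G3=15/34 w_R=0
total: w_G1=0 w_G3=49/34 w_R=1
asked value: 49/34

class = planetary set [G3 = 30+2·19 = 68; Willis about the carrier]
row 1: whole set turns with the arm by x
superposition row 2 [arm held]: sun y, ring −(30/68)·y, arm 0
boundary: total ω_sun = x + y = 0 and total ω_arm = x = 1  ⇒  y = -1, x = 1
row 2 ring = −(30/68)·(-1) = 15/34
totals (row 1 + row 2): sun 1 + (-1) = 0, ring 1 + 15/34 = 49/34, arm 1 + 0 = 1
asked cell (total, ring) = 49/34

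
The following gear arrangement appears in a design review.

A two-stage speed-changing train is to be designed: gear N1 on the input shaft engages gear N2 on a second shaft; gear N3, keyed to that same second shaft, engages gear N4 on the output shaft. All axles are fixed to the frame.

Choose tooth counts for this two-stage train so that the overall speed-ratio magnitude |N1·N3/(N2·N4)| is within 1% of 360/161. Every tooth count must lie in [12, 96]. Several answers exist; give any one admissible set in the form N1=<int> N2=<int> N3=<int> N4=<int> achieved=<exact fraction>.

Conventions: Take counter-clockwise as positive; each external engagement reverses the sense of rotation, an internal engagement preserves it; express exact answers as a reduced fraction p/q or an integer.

N1=12 N2=14 N3=60 N4=23 achieved=360/161

2-stage fixed-axis compound train for ratio 360/161
target = 360/161 in lowest terms: an exact hit needs N1·N3 = k·360 and N2·N4 = k·161 for one integer k, every count in [12, 96]; additionally prefer no 1:1 stage (N1 ≠ N2, N3 ≠ N4)
k = 1: no 1:1-free in-range split of k·360 and k·161 into factor pairs; take k = 2
k = 2: N1·N3 = 720 = 12·60, N2·N4 = 322 = 14·23
achieved = 12·60/(14·23) = 360/161; |achieved − target| = 0 ≤ 18/805 ✓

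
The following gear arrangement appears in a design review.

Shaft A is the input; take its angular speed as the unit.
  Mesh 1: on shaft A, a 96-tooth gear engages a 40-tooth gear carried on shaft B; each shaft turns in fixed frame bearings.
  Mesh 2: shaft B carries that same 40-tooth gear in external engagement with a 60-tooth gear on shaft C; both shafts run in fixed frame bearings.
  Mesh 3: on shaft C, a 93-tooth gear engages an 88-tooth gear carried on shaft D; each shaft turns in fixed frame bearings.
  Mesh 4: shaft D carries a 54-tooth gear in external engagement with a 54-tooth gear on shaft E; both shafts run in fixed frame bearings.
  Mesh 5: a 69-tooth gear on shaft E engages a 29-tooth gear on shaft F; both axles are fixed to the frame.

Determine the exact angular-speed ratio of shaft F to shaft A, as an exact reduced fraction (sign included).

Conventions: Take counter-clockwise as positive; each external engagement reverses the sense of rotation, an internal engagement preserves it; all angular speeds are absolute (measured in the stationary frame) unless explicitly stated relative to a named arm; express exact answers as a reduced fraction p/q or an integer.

-6417/1595

class = fixed-axis compound train [5 meshes; 5 ratios multiply, 5 sense flips]
mesh 1 [96T→40T]: running ratio 12/5, sense −
mesh 2 [40T→60T]: running ratio 8/5, sense +
mesh 3 [93T→88T]: running ratio 93/55, sense −
mesh 4 [54T→54T]: running ratio 93/55, sense +
mesh 5 [69T→29T]: running ratio 6417/1595, sense −
ω_out/ω_in = -6417/1595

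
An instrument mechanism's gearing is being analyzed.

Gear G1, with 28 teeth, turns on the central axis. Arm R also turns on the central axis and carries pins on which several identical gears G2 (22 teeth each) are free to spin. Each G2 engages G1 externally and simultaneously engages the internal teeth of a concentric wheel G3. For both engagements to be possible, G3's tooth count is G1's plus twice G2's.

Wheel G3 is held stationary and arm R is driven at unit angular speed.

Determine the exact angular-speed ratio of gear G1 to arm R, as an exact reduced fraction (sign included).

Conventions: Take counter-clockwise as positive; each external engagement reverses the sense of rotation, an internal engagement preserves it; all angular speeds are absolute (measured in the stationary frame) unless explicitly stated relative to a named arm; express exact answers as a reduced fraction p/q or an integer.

25/7

planetary set (28T centre, 22T on arm, 72T internal) — Willis relation
ring teeth: 28 + 2·22 = 72
28(ω_sun−ω_arm) = −72(ω_ring−ω_arm),  ω_ring = 0, ω_arm = 1
ω_sun = 1 − (72/28)(0−1) = 25/7
ω_out/ω_in = 25/7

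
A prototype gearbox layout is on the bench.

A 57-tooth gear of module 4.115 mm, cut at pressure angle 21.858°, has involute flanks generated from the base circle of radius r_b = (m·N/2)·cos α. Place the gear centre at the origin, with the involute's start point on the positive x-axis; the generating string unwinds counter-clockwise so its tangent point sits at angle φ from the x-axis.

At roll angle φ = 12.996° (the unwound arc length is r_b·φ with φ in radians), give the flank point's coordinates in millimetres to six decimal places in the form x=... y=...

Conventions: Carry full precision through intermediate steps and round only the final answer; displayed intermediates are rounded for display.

x=111.610441 y=0.421229

recognized (one wheel, involute flank): single-mesh tooth geometry, m = 4.115, N = 57
pitch radius r_p = m·N/2 = 4.115·57/2 = 117.277500
base radius r_b = r_p·cos α = 117.277500·cos 21.858° = 108.846352
roll angle φ = 12.996° = 0.22682299 rad
x = r_b·(cos φ + φ·sin φ) = 111.610441
y = r_b·(sin φ − φ·cos φ) = 0.421229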